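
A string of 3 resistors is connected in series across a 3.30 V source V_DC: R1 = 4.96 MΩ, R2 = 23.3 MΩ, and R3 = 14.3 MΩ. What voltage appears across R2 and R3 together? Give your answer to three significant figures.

V ≈ 2.92 V

Series total: ΣR = 4.96 + 23.3 + 14.3 = 42.56 MΩ.
R_{R2..R3} = 23.3 + 14.3 = 37.60 MΩ.
V = V_DC · R/ΣR = 3.30 × 0.8835 = 2.915 V.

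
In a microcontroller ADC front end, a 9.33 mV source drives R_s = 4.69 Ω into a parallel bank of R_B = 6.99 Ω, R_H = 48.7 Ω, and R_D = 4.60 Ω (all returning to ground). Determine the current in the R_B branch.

I ≈ 0.479 mA

Combine the parallel branches: R_p = (1/6.99 + 1/48.7 + 1/4.60)⁻¹ = 2.625 Ω.
V_A by voltage divider: V_A = 9.33 × 2.625/(4.69 + 2.625) = 3.348 mV.
Branch current I = V_A/R_B = 3.348/6.99 = 0.4790 mA.
(Check via current divider: I_total = 1.276 mA; share G_k/ΣG = 0.3755 → same result.)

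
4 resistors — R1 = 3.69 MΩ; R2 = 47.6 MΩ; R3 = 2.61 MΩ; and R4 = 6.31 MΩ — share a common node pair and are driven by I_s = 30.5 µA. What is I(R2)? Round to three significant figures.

Conductances: ΣG = 1/3.69 + 1/47.6 + 1/2.61 + 1/6.31 = 0.8336 (1/MΩ).
By the current-divider rule, I = I_s · G_k/ΣG = 30.5 × 0.02520 = 0.7686 µA.

I ≈ 0.769 µA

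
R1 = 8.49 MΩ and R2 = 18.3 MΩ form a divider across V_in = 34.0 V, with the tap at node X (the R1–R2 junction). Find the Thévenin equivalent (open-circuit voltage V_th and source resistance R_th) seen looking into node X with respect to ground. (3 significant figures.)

V_th ≈ 23.2 V, R_th ≈ 5.80 MΩ

Open-circuit (no load on X): V_th = V_in · R2/(R1 + R2) = 34.0 × 18.3/(8.490 + 18.3) = 23.23 V.
Zeroing V_in shorts the top of R1 to ground, so R_th = R1 ‖ R2 = 5.799 MΩ.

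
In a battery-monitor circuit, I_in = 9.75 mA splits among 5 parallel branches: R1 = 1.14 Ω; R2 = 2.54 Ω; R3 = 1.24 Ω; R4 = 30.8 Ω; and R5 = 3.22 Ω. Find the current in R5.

Conductances: ΣG = 1/1.14 + 1/2.54 + 1/1.24 + 1/30.8 + 1/3.22 = 2.420 (1/Ω).
By the current-divider rule, I = I_in · G_k/ΣG = 9.75 × 0.1283 = 1.251 mA.

I ≈ 1.25 mA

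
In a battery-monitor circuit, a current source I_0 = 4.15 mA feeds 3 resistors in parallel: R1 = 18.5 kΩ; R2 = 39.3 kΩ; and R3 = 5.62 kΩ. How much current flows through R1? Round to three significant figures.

I ≈ 0.871 mA

ΣG = 1/18.5 + 1/39.3 + 1/5.62 = 0.2574.
R1 takes the fraction G_k/ΣG = 0.05405/0.2574 = 0.2100, so I = 4.15 × 0.2100 = 0.8714 mA.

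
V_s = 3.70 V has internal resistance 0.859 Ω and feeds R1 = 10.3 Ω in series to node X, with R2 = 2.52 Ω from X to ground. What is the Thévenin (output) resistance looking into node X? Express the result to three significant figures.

R1' = 0.859 + 10.3 = 11.16 Ω (source resistance + R1).
Zeroing V_s shorts the top of R1' to ground, so R_th = R1' ‖ R2 = 2.056 Ω.

R_th ≈ 2.06 Ω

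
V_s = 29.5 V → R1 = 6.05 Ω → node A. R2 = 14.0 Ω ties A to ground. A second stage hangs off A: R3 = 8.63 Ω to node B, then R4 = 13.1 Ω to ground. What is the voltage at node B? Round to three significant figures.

V_B ≈ 10.4 V

Node A sees R2 in parallel with the series input of stage 2, R3 + R4 = 21.73 Ω.
R2 ‖ (R3+R4) = 8.514 Ω.
V_A = 29.5 × 8.514/(6.05 + 8.514) = 17.25 V.
Then the unloaded second divider: V_B = V_A × R4/(R3+R4) = 17.25 × 0.6029 = 10.40 V.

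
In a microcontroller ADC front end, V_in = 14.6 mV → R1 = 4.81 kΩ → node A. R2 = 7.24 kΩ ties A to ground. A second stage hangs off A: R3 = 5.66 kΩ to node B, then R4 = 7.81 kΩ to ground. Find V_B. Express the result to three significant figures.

V_B ≈ 4.19 mV

Node A sees R2 in parallel with the series input of stage 2, R3 + R4 = 13.47 kΩ.
R2 ‖ (R3+R4) = 4.709 kΩ.
V_A = 14.6 × 4.709/(4.81 + 4.709) = 7.223 mV.
Stage 2 is unloaded, so V_B = V_A · R4/(R3+R4) = 7.223 × 7.81/13.47 = 4.188 mV.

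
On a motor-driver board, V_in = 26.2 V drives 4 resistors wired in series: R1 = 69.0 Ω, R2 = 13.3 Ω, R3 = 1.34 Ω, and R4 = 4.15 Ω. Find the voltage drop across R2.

V ≈ 3.97 V

Total series resistance ΣR = 69.0 + 13.3 + 1.34 + 4.15 = 87.79 Ω.
By the voltage-divider rule, V = 26.2 × 13.30/87.79 = 3.969 V.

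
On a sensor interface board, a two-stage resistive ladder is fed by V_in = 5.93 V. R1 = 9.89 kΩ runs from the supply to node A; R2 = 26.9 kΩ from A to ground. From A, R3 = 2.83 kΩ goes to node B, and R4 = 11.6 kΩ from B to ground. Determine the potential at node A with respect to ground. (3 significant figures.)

V_A ≈ 2.89 V

Looking into the second stage from A: R3 + R4 = 14.43 kΩ appears in parallel with R2.
R2 ‖ (R3+R4) = 9.392 kΩ.
So V_A = 5.93 × 0.4871 = 2.888 V.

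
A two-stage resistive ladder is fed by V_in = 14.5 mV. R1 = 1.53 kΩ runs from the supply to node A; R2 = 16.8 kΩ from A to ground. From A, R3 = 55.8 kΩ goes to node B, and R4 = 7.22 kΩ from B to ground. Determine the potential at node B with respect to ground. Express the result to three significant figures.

V_B ≈ 1.49 mV

The second stage (R3 + R4 = 63.02 kΩ) loads node A in parallel with R2.
Effective lower resistance at A: R2 ‖ 63.02 = 13.26 kΩ.
First divider: V_A = V_in · 13.26/(1.53 + 13.26) = 13.00 mV.
Then the unloaded second divider: V_B = V_A × R4/(R3+R4) = 13.00 × 0.1146 = 1.489 mV.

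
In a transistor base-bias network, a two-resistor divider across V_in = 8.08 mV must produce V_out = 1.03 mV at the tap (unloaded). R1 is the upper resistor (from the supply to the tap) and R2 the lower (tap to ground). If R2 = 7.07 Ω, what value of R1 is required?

V_out/V_in = R2/(R1+R2) = 0.1275.
R1 = R2·(1/k − 1) = 7.07 × 6.845 = 48.39 Ω.

R1 ≈ 48.4 Ω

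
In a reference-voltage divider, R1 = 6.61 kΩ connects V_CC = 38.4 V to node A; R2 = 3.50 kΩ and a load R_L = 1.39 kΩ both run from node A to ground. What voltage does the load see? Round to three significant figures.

V_out ≈ 5.02 V

First combine the lower leg with the load: R2 ‖ R_L = 0.9949 kΩ.
Now apply the divider: V_out = 38.4 × 0.1308 = 5.024 V.
(Unloaded it would be 13.3 V; the load pulls it down.)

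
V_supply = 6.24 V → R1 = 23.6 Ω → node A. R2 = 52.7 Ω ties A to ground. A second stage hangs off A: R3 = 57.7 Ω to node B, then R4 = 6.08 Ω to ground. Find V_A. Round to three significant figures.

Looking into the second stage from A: R3 + R4 = 63.78 Ω appears in parallel with R2.
Effective lower resistance at A: R2 ‖ 63.78 = 28.86 Ω.
So V_A = 6.24 × 0.5501 = 3.433 V.

V_A ≈ 3.43 V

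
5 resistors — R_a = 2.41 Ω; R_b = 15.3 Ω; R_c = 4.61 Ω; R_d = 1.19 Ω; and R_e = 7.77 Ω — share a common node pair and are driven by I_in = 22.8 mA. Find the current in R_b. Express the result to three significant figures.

I ≈ 0.894 mA

Total conductance ΣG = 1/2.41 + 1/15.3 + 1/4.61 + 1/1.19 + 1/7.77 = 1.666 (units of 1/Ω).
Current divider: I(R_b) = I_in · G_k/ΣG = 22.8 × (0.06536/1.666) = 22.8 × 0.03923 = 0.8943 mA.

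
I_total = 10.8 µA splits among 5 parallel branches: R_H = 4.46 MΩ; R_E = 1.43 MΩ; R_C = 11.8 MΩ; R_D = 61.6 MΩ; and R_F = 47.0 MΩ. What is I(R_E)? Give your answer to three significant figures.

Conductances: ΣG = 1/4.46 + 1/1.43 + 1/11.8 + 1/61.6 + 1/47.0 = 1.046 (1/MΩ).
Current divider: I(R_E) = I_total · G_k/ΣG = 10.8 × (0.6993/1.046) = 10.8 × 0.6687 = 7.222 µA.

I ≈ 7.22 µA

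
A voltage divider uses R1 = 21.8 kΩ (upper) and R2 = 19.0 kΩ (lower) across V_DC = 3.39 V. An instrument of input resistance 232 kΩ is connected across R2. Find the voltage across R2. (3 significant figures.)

V_out ≈ 1.51 V

First combine the lower leg with the load: R2 ‖ R_L = 17.56 kΩ.
Voltage divider with the loaded lower leg: V_out = 3.39 × 17.56/(21.8 + 17.56) = 3.39 × 0.4462 = 1.512 V.
(Unloaded it would be 1.58 V; the load pulls it down.)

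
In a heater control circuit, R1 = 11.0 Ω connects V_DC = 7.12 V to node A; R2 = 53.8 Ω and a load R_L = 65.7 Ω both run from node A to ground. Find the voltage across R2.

V_out ≈ 5.19 V

The load sits in parallel with R2, giving an effective lower resistance R2' = R2·R_L/(R2+R_L) = 29.58 Ω.
Now apply the divider: V_out = 7.12 × 0.7289 = 5.190 V.
(Unloaded it would be 5.91 V; the load pulls it down.)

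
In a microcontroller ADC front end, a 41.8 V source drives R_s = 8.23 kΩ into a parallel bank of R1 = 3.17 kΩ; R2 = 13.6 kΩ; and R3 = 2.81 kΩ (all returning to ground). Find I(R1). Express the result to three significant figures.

I ≈ 1.85 mA

Combine the parallel branches: R_p = (1/3.17 + 1/13.6 + 1/2.81)⁻¹ = 1.343 kΩ.
V_A by voltage divider: V_A = 41.8 × 1.343/(8.23 + 1.343) = 5.862 V.
I(R1) = V_A / R1 = 5.862/3.17 = 1.849 mA.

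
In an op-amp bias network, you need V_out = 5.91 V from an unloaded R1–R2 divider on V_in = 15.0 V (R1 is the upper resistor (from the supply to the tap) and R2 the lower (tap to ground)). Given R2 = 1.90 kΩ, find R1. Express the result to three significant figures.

R1 ≈ 2.92 kΩ

V_out/V_in = R2/(R1+R2) = 0.3940.
R1 = R2·(1/k − 1) = 1.90 × 1.538 = 2.922 kΩ.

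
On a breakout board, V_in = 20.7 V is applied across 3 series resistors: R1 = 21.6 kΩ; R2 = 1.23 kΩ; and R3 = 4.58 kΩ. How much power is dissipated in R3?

P ≈ 2.61 mW

The common current is I = 20.7/27.41 = 0.7552 mA.
P = I²R = 0.5703 × 4.58 = 2.612 mW.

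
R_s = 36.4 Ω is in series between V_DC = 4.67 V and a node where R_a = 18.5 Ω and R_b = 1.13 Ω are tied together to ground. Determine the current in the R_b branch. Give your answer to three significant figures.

I ≈ 0.117 A

Equivalent of the parallel group: R_p = 1.065 Ω.
V_A = 4.67 × 1.065/37.46 = 0.1327 V.
Branch current I = V_A/R_b = 0.1327/1.13 = 0.1175 A.
(Equivalently: I_total = 0.1246 A, then current-divider fraction G_k/ΣG = 0.9424.)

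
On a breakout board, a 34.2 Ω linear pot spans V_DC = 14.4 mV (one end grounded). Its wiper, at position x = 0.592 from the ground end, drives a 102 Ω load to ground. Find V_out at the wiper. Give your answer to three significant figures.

V_out ≈ 7.89 mV

The pot divides into 13.95 Ω above the wiper and 20.25 Ω below.
Lower segment in parallel with the load: 20.25 ‖ 102 = 16.89 Ω.
Loaded-divider output: V_out = 14.4 × 0.5476 = 7.886 mV.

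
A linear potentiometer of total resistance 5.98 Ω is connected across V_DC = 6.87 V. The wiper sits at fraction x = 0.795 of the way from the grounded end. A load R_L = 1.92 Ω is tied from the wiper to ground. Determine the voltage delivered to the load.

Lower segment x·R_p = 4.754 Ω; upper segment (1−x)·R_p = 1.226 Ω.
R_L loads the lower segment: effective lower R = 1.368 Ω.
V_out = 6.87 × 1.368/(1.226 + 1.368) = 3.623 V.
(Unloaded: V_out = x·V_DC = 5.46 V.)

V_out ≈ 3.62 V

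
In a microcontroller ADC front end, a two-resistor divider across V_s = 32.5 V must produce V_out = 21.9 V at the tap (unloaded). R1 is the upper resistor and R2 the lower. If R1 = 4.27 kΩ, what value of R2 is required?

R2 ≈ 8.82 kΩ

V_out/V_s = R2/(R1+R2) = 0.6738.
R2 = R1 · 0.6738/(1 − 0.6738) = 8.822 kΩ.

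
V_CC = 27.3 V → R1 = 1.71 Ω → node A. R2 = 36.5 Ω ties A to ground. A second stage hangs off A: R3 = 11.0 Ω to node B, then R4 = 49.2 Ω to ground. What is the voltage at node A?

Node A sees R2 in parallel with the series input of stage 2, R3 + R4 = 60.20 Ω.
R2 ‖ (R3+R4) = 22.72 Ω.
V_A = 27.3 × 22.72/(1.71 + 22.72) = 25.39 V.

V_A ≈ 25.4 V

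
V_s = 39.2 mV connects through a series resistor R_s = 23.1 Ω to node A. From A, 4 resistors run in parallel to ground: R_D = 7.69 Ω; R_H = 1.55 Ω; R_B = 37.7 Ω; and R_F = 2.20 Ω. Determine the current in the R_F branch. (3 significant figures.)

I ≈ 0.594 mA

Parallel bank: R_p = 1/(1/7.69 + 1/1.55 + 1/37.7 + 1/2.20) = 0.7960 Ω.
V_A = 39.2 × 0.7960/23.90 = 1.306 mV.
Branch current I = V_A/R_F = 1.306/2.20 = 0.5935 mA.
(Check via current divider: I_total = 1.640 mA; share G_k/ΣG = 0.3618 → same result.)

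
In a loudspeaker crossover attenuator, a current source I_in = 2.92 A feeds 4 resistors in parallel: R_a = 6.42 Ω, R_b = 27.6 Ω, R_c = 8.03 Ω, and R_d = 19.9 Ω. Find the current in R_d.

Conductances: ΣG = 1/6.42 + 1/27.6 + 1/8.03 + 1/19.9 = 0.3668 (1/Ω).
R_d takes the fraction G_k/ΣG = 0.05025/0.3668 = 0.1370, so I = 2.92 × 0.1370 = 0.4001 A.

I ≈ 0.400 A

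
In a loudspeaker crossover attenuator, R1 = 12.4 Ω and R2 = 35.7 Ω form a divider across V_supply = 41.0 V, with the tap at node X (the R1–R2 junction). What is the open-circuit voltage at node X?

Open-circuit (no load on X): V_th = V_supply · R2/(R1 + R2) = 41.0 × 35.7/(12.40 + 35.7) = 30.43 V.

V_th ≈ 30.4 V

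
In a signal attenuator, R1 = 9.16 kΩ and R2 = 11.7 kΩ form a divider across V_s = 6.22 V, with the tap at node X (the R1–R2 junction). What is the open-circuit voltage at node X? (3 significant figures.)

V_th ≈ 3.49 V

With X open, the divider is unloaded: V_th = 6.22 × 11.7/20.86 = 3.489 V.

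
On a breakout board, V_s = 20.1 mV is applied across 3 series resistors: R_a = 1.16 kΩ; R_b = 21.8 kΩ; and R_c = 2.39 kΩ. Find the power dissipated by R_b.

ΣR = 25.35 kΩ → I = 20.1/25.35 = 0.7929 µA.
P = I²R = 0.6287 × 21.8 = 13.71 nW.

P ≈ 13.7 nW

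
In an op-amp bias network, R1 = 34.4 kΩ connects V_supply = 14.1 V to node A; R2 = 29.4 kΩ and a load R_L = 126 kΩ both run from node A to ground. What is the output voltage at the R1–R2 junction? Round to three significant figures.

The load sits in parallel with R2, giving an effective lower resistance R2' = R2·R_L/(R2+R_L) = 23.84 kΩ.
Voltage divider with the loaded lower leg: V_out = 14.1 × 23.84/(34.4 + 23.84) = 14.1 × 0.4093 = 5.771 V.
(Unloaded it would be 6.50 V; the load pulls it down.)

V_out ≈ 5.77 V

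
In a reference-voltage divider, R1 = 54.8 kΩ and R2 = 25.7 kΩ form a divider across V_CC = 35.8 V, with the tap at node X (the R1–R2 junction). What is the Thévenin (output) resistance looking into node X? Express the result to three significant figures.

Looking into X with the source shorted: R_th = R1·R2/(R1+R2) = 54.80 × 25.7/80.50 = 17.50 kΩ.

R_th ≈ 17.5 kΩ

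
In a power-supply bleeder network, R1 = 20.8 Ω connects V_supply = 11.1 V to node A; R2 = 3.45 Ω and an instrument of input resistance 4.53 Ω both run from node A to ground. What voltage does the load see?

First combine the lower leg with the load: R2 ‖ R_L = 1.958 Ω.
Now apply the divider: V_out = 11.1 × 0.08605 = 0.9552 V.
(Unloaded it would be 1.58 V; the load pulls it down.)

V_out ≈ 0.955 V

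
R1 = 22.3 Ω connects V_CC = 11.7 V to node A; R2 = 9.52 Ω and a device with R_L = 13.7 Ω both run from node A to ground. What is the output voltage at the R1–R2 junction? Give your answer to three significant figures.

V_out ≈ 2.35 V

R2 ‖ R_L = (9.52 × 13.7)/(9.52 + 13.7) = 5.617 Ω.
Then V_out = V_CC · R2'/(R1 + R2') = 11.7 × 5.617/27.92 = 2.354 V.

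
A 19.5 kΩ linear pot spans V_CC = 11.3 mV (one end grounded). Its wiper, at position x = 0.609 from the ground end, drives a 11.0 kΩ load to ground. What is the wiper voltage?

The pot divides into 7.625 kΩ above the wiper and 11.88 kΩ below.
Lower segment in parallel with the load: 11.88 ‖ 11.0 = 5.710 kΩ.
Then V_out = V_CC · 5.710/(7.625 + 5.710) = 4.839 mV.

V_out ≈ 4.84 mV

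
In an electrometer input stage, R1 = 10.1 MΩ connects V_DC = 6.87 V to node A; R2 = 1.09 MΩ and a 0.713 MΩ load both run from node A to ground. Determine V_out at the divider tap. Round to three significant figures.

R2 ‖ R_L = (1.09 × 0.713)/(1.09 + 0.713) = 0.4310 MΩ.
Now apply the divider: V_out = 6.87 × 0.04093 = 0.2812 V.

V_out ≈ 0.281 V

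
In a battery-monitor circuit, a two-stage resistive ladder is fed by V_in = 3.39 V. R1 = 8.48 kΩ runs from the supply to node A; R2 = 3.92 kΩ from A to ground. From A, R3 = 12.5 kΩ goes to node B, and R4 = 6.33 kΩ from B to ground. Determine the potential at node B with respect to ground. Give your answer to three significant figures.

V_B ≈ 0.315 V

The second stage (R3 + R4 = 18.83 kΩ) loads node A in parallel with R2.
R2 ‖ (R3+R4) = 3.245 kΩ.
So V_A = 3.39 × 0.2767 = 0.9381 V.
Stage 2 is unloaded, so V_B = V_A · R4/(R3+R4) = 0.9381 × 6.33/18.83 = 0.3154 V.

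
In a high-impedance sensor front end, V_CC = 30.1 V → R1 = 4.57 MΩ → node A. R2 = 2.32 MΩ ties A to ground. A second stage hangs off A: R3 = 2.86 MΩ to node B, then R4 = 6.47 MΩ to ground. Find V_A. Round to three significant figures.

The second stage (R3 + R4 = 9.330 MΩ) loads node A in parallel with R2.
Effective lower resistance at A: R2 ‖ 9.330 = 1.858 MΩ.
First divider: V_A = V_CC · 1.858/(4.57 + 1.858) = 8.700 V.

V_A ≈ 8.70 V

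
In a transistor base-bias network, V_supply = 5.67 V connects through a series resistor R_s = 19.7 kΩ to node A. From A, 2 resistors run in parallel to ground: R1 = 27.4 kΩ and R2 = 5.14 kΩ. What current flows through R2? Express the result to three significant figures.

Combine the parallel branches: R_p = (1/27.4 + 1/5.14)⁻¹ = 4.328 kΩ.
V_A by voltage divider: V_A = 5.67 × 4.328/(19.7 + 4.328) = 1.021 V.
I(R2) = V_A / R2 = 1.021/5.14 = 0.1987 mA.
(Equivalently: I_total = 0.2360 mA, then current-divider fraction G_k/ΣG = 0.8420.)

I ≈ 0.199 mA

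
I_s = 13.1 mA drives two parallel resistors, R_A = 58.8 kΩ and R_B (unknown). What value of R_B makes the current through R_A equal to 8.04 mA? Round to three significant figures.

Two-branch current divider: I_A = I_s · R_B/(R_A + R_B).
With f = 0.6137, R_B = R_A · f/(1−f) = 58.8 × 1.589 = 93.43 kΩ.

R_B ≈ 93.4 kΩ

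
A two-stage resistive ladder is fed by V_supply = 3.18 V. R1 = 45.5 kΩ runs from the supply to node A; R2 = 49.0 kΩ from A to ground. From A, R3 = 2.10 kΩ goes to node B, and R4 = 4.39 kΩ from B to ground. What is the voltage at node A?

Looking into the second stage from A: R3 + R4 = 6.490 kΩ appears in parallel with R2.
R2 ‖ (R3+R4) = 5.731 kΩ.
First divider: V_A = V_supply · 5.731/(45.5 + 5.731) = 0.3557 V.

V_A ≈ 0.356 V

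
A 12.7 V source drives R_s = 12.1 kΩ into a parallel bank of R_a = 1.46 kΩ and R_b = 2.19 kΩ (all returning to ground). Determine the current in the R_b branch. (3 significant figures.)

Parallel bank: R_p = 1/(1/1.46 + 1/2.19) = 0.8760 kΩ.
V_A by voltage divider: V_A = 12.7 × 0.8760/(12.1 + 0.8760) = 0.8574 V.
Branch current I = V_A/R_b = 0.8574/2.19 = 0.3915 mA.
(Equivalently: I_total = 0.9787 mA, then current-divider fraction G_k/ΣG = 0.4000.)

I ≈ 0.391 mA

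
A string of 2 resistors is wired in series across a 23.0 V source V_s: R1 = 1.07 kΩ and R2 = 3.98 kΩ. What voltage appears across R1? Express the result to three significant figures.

ΣR = 1.07 + 3.98 = 5.050 kΩ.
Voltage divider: V = V_s · (1.070 / 5.050) = 23.0 × 0.2119 = 4.873 V.

V ≈ 4.87 V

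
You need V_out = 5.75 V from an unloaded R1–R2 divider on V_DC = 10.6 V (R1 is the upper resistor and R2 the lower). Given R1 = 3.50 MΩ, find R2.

Required fraction k = V_out/V_DC = 0.5425.
Rearranging, R2 = R1·k/(1−k) = 3.50 × 1.186 = 4.149 MΩ.

R2 ≈ 4.15 MΩ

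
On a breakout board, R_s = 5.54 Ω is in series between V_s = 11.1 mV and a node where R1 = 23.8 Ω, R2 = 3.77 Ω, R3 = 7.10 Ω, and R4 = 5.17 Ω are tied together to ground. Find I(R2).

Equivalent of the parallel group: R_p = 1.559 Ω.
V_A = 11.1 × 1.559/7.099 = 2.437 mV.
I(R2) = V_A / R2 = 2.437/3.77 = 0.6465 mA.

I ≈ 0.647 mA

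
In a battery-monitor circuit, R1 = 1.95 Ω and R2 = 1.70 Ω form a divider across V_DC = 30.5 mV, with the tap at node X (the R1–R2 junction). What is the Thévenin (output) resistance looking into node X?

Zeroing V_DC shorts the top of R1 to ground, so R_th = R1 ‖ R2 = 0.9082 Ω.

R_th ≈ 0.908 Ω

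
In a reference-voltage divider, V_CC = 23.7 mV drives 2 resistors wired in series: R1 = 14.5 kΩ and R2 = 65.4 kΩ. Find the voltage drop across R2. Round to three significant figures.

V ≈ 19.4 mV

Total series resistance ΣR = 14.5 + 65.4 = 79.90 kΩ.
Voltage divider: V = V_CC · (65.40 / 79.90) = 23.7 × 0.8185 = 19.40 mV.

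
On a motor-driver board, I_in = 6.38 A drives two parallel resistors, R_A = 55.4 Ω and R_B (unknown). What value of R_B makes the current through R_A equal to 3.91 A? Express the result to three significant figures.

R_B ≈ 87.7 Ω

Two-branch current divider: I_A = I_in · R_B/(R_A + R_B).
With f = 0.6129, R_B = R_A · f/(1−f) = 55.4 × 1.583 = 87.70 Ω.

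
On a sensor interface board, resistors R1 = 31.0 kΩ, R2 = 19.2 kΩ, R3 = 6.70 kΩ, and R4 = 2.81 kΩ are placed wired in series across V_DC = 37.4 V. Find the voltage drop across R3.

V ≈ 4.20 V

Total series resistance ΣR = 31.0 + 19.2 + 6.70 + 2.81 = 59.71 kΩ.
By the voltage-divider rule, V = 37.4 × 6.700/59.71 = 4.197 V.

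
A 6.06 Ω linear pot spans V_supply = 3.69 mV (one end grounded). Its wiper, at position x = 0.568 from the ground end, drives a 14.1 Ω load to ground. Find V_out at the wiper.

The pot divides into 2.618 Ω above the wiper and 3.442 Ω below.
Lower segment in parallel with the load: 3.442 ‖ 14.1 = 2.767 Ω.
Then V_out = V_supply · 2.767/(2.618 + 2.767) = 1.896 mV.

V_out ≈ 1.90 mV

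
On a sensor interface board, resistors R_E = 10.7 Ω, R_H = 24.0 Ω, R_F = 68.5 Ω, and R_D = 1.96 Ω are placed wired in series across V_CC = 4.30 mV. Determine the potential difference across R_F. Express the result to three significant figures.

Series total: ΣR = 10.7 + 24.0 + 68.5 + 1.96 = 105.2 Ω.
By the voltage-divider rule, V = 4.30 × 68.50/105.2 = 2.801 mV.

V ≈ 2.80 mV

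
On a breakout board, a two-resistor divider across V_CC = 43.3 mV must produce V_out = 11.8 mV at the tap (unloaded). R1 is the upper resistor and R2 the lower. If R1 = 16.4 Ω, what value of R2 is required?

The divider ratio is R2/(R1+R2) = 11.8/43.3 = 0.2725.
R2 = R1 · 0.2725/(1 − 0.2725) = 6.143 Ω.

R2 ≈ 6.14 Ω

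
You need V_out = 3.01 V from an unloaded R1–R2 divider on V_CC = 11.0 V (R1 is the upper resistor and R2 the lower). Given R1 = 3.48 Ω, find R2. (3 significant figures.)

R2 ≈ 1.31 Ω

Required fraction k = V_out/V_CC = 0.2736.
Rearranging, R2 = R1·k/(1−k) = 3.48 × 0.3767 = 1.311 Ω.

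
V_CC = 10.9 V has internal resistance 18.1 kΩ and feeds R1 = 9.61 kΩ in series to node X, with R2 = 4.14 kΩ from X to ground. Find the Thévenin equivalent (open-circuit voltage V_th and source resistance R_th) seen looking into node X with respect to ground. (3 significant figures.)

V_th ≈ 1.42 V, R_th ≈ 3.60 kΩ

R1' = 18.1 + 9.61 = 27.71 kΩ (source resistance + R1).
With X open, the divider is unloaded: V_th = 10.9 × 4.14/31.85 = 1.417 V.
Zeroing V_CC shorts the top of R1' to ground, so R_th = R1' ‖ R2 = 3.602 kΩ.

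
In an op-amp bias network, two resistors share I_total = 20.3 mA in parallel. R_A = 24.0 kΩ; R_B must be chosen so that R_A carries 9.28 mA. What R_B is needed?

The fraction through R_A equals R_B/(R_A+R_B).
9.28/20.3 = R_B/(R_A + R_B) → R_B = R_A · (0.4571)/(1 − 0.4571) = 24.0 × 0.8421 = 20.21 kΩ.

R_B ≈ 20.2 kΩ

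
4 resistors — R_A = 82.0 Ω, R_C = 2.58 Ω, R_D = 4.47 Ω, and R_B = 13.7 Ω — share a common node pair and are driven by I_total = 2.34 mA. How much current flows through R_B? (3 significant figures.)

I ≈ 0.245 mA

Conductances: ΣG = 1/82.0 + 1/2.58 + 1/4.47 + 1/13.7 = 0.6965 (1/Ω).
By the current-divider rule, I = I_total · G_k/ΣG = 2.34 × 0.1048 = 0.2452 mA.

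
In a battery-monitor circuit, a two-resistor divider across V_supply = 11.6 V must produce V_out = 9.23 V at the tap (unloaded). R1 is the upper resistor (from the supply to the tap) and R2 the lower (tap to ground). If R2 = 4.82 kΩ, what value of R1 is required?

R1 ≈ 1.24 kΩ

The divider ratio is R2/(R1+R2) = 9.23/11.6 = 0.7957.
R1 = R2·(1/k − 1) = 4.82 × 0.2568 = 1.238 kΩ.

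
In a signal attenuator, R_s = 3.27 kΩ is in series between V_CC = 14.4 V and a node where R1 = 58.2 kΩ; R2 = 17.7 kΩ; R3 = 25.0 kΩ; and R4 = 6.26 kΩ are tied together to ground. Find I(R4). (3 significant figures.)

I ≈ 1.21 mA

Equivalent of the parallel group: R_p = 3.657 kΩ.
V_A by voltage divider: V_A = 14.4 × 3.657/(3.27 + 3.657) = 7.603 V.
Branch current I = V_A/R4 = 7.603/6.26 = 1.214 mA.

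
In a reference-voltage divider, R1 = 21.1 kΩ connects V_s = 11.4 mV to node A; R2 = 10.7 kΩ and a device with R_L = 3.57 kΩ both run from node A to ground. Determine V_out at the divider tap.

V_out ≈ 1.28 mV

The load sits in parallel with R2, giving an effective lower resistance R2' = R2·R_L/(R2+R_L) = 2.677 kΩ.
Voltage divider with the loaded lower leg: V_out = 11.4 × 2.677/(21.1 + 2.677) = 11.4 × 0.1126 = 1.283 mV.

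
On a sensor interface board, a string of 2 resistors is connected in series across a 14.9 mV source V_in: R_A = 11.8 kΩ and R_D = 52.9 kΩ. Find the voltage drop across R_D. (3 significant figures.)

V ≈ 12.2 mV

Total series resistance ΣR = 11.8 + 52.9 = 64.70 kΩ.
V = V_in · R/ΣR = 14.9 × 0.8176 = 12.18 mV.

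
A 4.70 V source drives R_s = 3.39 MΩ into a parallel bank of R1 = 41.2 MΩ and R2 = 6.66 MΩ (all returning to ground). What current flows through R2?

Equivalent of the parallel group: R_p = 5.733 MΩ.
V_A by voltage divider: V_A = 4.70 × 5.733/(3.39 + 5.733) = 2.954 V.
I(R2) = V_A / R2 = 2.954/6.66 = 0.4435 µA.

I ≈ 0.443 µA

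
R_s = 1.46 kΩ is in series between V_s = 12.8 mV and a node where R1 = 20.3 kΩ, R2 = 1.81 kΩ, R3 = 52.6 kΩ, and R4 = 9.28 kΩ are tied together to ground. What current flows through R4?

I ≈ 0.668 µA

Parallel bank: R_p = 1/(1/20.3 + 1/1.81 + 1/52.6 + 1/9.28) = 1.373 kΩ.
V_A = 12.8 × 1.373/2.833 = 6.203 mV.
I(R4) = V_A / R4 = 6.203/9.28 = 0.6684 µA.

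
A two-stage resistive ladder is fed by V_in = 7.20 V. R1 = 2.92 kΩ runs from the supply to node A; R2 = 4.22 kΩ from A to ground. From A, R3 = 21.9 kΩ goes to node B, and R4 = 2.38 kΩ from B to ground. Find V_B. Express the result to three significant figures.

The second stage (R3 + R4 = 24.28 kΩ) loads node A in parallel with R2.
Effective lower resistance at A: R2 ‖ 24.28 = 3.595 kΩ.
So V_A = 7.20 × 0.5518 = 3.973 V.
Stage 2 is unloaded, so V_B = V_A · R4/(R3+R4) = 3.973 × 2.38/24.28 = 0.3895 V.

V_B ≈ 0.389 V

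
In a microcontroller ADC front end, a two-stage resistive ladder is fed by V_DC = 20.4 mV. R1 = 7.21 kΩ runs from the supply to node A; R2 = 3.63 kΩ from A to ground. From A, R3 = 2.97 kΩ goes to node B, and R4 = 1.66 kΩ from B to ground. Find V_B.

Looking into the second stage from A: R3 + R4 = 4.630 kΩ appears in parallel with R2.
Effective lower resistance at A: R2 ‖ 4.630 = 2.035 kΩ.
V_A = 20.4 × 2.035/(7.21 + 2.035) = 4.490 mV.
Then the unloaded second divider: V_B = V_A × R4/(R3+R4) = 4.490 × 0.3585 = 1.610 mV.

V_B ≈ 1.61 mV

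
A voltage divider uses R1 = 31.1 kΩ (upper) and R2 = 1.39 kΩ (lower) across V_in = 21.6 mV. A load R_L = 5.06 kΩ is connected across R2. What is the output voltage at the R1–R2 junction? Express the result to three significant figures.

R2 ‖ R_L = (1.39 × 5.06)/(1.39 + 5.06) = 1.090 kΩ.
Voltage divider with the loaded lower leg: V_out = 21.6 × 1.090/(31.1 + 1.090) = 21.6 × 0.03387 = 0.7317 mV.

V_out ≈ 0.732 mV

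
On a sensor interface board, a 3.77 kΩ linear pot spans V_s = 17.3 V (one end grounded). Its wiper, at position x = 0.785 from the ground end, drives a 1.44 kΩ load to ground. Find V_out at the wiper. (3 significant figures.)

The pot divides into 0.8105 kΩ above the wiper and 2.959 kΩ below.
R_L loads the lower segment: effective lower R = 0.9687 kΩ.
V_out = 17.3 × 0.9687/(0.8105 + 0.9687) = 9.419 V.

V_out ≈ 9.42 V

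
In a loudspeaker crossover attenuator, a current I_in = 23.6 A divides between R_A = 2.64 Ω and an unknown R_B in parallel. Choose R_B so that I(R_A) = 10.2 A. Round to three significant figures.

The fraction through R_A equals R_B/(R_A+R_B).
With f = 0.4322, R_B = R_A · f/(1−f) = 2.64 × 0.7612 = 2.010 Ω.

R_B ≈ 2.01 Ω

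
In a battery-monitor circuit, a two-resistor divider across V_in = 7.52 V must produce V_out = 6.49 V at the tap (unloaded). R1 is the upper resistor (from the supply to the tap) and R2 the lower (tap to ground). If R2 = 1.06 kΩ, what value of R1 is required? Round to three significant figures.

Required fraction k = V_out/V_in = 0.8630.
Rearranging, R1 = R2·(1−k)/k = 1.06 × 0.1587 = 0.1682 kΩ.

R1 ≈ 0.168 kΩ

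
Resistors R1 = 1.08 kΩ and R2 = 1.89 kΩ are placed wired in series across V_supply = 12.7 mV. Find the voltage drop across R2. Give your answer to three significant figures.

Series total: ΣR = 1.08 + 1.89 = 2.970 kΩ.
By the voltage-divider rule, V = 12.7 × 1.890/2.970 = 8.082 mV.

V ≈ 8.08 mV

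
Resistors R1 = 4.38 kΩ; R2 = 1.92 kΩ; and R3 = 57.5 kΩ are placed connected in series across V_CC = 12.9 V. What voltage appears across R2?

ΣR = 4.38 + 1.92 + 57.5 = 63.80 kΩ.
By the voltage-divider rule, V = 12.9 × 1.920/63.80 = 0.3882 V.

V ≈ 0.388 V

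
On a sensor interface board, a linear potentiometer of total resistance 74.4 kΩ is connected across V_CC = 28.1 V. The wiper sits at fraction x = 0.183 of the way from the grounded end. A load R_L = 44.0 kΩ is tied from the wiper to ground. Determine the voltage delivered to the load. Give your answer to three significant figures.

The pot divides into 60.78 kΩ above the wiper and 13.62 kΩ below.
Lower segment in parallel with the load: 13.62 ‖ 44.0 = 10.40 kΩ.
Loaded-divider output: V_out = 28.1 × 0.1461 = 4.105 V.

V_out ≈ 4.10 V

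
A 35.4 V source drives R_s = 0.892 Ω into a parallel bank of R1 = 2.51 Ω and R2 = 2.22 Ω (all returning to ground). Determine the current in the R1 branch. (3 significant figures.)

Parallel bank: R_p = 1/(1/2.51 + 1/2.22) = 1.178 Ω.
V_A = 35.4 × 1.178/2.070 = 20.15 V.
Branch current I = V_A/R1 = 20.15/2.51 = 8.026 A.

I ≈ 8.03 A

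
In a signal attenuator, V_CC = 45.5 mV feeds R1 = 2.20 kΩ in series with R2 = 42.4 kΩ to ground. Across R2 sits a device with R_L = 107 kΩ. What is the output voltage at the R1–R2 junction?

The load sits in parallel with R2, giving an effective lower resistance R2' = R2·R_L/(R2+R_L) = 30.37 kΩ.
Then V_out = V_CC · R2'/(R1 + R2') = 45.5 × 30.37/32.57 = 42.43 mV.

V_out ≈ 42.4 mV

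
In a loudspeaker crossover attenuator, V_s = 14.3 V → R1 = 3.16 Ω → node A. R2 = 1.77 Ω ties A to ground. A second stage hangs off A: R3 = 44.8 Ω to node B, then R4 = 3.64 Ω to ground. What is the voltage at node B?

V_B ≈ 0.377 V

Node A sees R2 in parallel with the series input of stage 2, R3 + R4 = 48.44 Ω.
R2 ‖ (R3+R4) = 1.708 Ω.
First divider: V_A = V_s · 1.708/(3.16 + 1.708) = 5.017 V.
V_B = V_A × 0.07514 = 0.3770 V.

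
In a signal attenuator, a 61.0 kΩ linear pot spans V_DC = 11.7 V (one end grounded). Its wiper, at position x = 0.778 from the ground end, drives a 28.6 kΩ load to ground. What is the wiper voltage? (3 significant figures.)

The pot divides into 13.54 kΩ above the wiper and 47.46 kΩ below.
R_L loads the lower segment: effective lower R = 17.85 kΩ.
Then V_out = V_DC · 17.85/(13.54 + 17.85) = 6.652 V.

V_out ≈ 6.65 V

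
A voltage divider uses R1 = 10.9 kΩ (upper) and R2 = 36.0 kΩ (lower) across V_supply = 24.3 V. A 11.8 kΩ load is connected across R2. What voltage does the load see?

V_out ≈ 10.9 V

First combine the lower leg with the load: R2 ‖ R_L = 8.887 kΩ.
Voltage divider with the loaded lower leg: V_out = 24.3 × 8.887/(10.9 + 8.887) = 24.3 × 0.4491 = 10.91 V.
(Unloaded it would be 18.7 V; the load pulls it down.)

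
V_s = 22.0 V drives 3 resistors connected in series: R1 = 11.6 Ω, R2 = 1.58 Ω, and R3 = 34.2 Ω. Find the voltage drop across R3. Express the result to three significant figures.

Series total: ΣR = 11.6 + 1.58 + 34.2 = 47.38 Ω.
Voltage divider: V = V_s · (34.20 / 47.38) = 22.0 × 0.7218 = 15.88 V.

V ≈ 15.9 V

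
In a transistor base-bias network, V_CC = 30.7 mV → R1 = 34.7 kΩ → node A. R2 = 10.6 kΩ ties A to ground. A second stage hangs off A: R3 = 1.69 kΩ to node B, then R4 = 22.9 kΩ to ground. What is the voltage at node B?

Node A sees R2 in parallel with the series input of stage 2, R3 + R4 = 24.59 kΩ.
Effective lower resistance at A: R2 ‖ 24.59 = 7.407 kΩ.
First divider: V_A = V_CC · 7.407/(34.7 + 7.407) = 5.400 mV.
Stage 2 is unloaded, so V_B = V_A · R4/(R3+R4) = 5.400 × 22.9/24.59 = 5.029 mV.

V_B ≈ 5.03 mV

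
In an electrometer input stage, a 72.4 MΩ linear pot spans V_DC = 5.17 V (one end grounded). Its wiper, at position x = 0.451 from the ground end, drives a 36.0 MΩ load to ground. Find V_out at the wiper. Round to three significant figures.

V_out ≈ 1.56 V

Split the track: R_lower = x·R_p = 32.65 MΩ, R_upper = (1−x)·R_p = 39.75 MΩ.
(x·R_p) ‖ R_L = 17.12 MΩ.
Loaded-divider output: V_out = 5.17 × 0.3011 = 1.557 V.
(Unloaded: V_out = x·V_DC = 2.33 V.)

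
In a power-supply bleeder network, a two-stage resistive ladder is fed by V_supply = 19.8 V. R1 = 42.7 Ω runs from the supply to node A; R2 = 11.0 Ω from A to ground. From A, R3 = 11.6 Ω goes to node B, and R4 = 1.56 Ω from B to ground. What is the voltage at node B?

The second stage (R3 + R4 = 13.16 Ω) loads node A in parallel with R2.
Effective lower resistance at A: R2 ‖ 13.16 = 5.992 Ω.
So V_A = 19.8 × 0.1231 = 2.436 V.
V_B = V_A × 0.1185 = 0.2888 V.

V_B ≈ 0.289 V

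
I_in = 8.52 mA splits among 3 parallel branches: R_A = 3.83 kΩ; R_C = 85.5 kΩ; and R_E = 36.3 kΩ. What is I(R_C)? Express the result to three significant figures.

I ≈ 0.332 mA

Conductances: ΣG = 1/3.83 + 1/85.5 + 1/36.3 = 0.3003 (1/kΩ).
By the current-divider rule, I = I_in · G_k/ΣG = 8.52 × 0.03894 = 0.3318 mA.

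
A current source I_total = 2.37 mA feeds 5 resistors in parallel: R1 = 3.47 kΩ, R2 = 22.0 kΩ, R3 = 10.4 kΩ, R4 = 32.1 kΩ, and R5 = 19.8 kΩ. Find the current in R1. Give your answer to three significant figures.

Conductances: ΣG = 1/3.47 + 1/22.0 + 1/10.4 + 1/32.1 + 1/19.8 = 0.5115 (1/kΩ).
Current divider: I(R1) = I_total · G_k/ΣG = 2.37 × (0.2882/0.5115) = 2.37 × 0.5635 = 1.335 mA.

I ≈ 1.34 mA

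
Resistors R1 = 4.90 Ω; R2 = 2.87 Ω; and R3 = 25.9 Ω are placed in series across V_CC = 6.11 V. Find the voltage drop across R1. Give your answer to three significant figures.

ΣR = 4.90 + 2.87 + 25.9 = 33.67 Ω.
V = V_CC · R/ΣR = 6.11 × 0.1455 = 0.8892 V.

V ≈ 0.889 V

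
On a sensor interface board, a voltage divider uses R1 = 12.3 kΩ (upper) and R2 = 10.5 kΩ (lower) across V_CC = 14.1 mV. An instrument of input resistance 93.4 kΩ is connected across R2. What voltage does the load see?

The load sits in parallel with R2, giving an effective lower resistance R2' = R2·R_L/(R2+R_L) = 9.439 kΩ.
Then V_out = V_CC · R2'/(R1 + R2') = 14.1 × 9.439/21.74 = 6.122 mV.
(Unloaded it would be 6.49 mV; the load pulls it down.)

V_out ≈ 6.12 mV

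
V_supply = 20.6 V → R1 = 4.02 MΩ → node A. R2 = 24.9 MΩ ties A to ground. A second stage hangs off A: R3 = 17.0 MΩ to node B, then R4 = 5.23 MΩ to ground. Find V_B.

The second stage (R3 + R4 = 22.23 MΩ) loads node A in parallel with R2.
Effective lower resistance at A: R2 ‖ 22.23 = 11.74 MΩ.
First divider: V_A = V_supply · 11.74/(4.02 + 11.74) = 15.35 V.
V_B = V_A × 0.2353 = 3.611 V.

V_B ≈ 3.61 V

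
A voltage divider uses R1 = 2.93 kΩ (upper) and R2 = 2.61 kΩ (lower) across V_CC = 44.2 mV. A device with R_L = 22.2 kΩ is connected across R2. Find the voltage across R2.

V_out ≈ 19.6 mV

R2 ‖ R_L = (2.61 × 22.2)/(2.61 + 22.2) = 2.335 kΩ.
Now apply the divider: V_out = 44.2 × 0.4435 = 19.60 mV.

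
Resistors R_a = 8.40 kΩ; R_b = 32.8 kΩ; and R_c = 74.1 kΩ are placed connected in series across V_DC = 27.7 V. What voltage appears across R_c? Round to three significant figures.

Total series resistance ΣR = 8.40 + 32.8 + 74.1 = 115.3 kΩ.
V = V_DC · R/ΣR = 27.7 × 0.6427 = 17.80 V.

V ≈ 17.8 V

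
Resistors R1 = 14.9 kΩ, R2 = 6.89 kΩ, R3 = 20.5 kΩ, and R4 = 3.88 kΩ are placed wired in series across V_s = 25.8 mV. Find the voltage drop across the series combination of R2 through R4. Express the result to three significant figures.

V ≈ 17.5 mV

ΣR = 14.9 + 6.89 + 20.5 + 3.88 = 46.17 kΩ.
R_{R2..R4} = 6.89 + 20.5 + 3.88 = 31.27 kΩ.
Voltage divider: V = V_s · (31.27 / 46.17) = 25.8 × 0.6773 = 17.47 mV.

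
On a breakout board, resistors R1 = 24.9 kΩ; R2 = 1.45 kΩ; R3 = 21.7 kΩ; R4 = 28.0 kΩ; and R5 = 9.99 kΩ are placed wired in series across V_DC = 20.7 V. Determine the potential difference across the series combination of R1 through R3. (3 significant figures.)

Series total: ΣR = 24.9 + 1.45 + 21.7 + 28.0 + 9.99 = 86.04 kΩ.
R_{R1..R3} = 24.9 + 1.45 + 21.7 = 48.05 kΩ.
By the voltage-divider rule, V = 20.7 × 48.05/86.04 = 11.56 V.

V ≈ 11.6 V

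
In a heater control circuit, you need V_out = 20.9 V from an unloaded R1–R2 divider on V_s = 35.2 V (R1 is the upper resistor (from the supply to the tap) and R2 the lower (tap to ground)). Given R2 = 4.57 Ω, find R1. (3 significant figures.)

R1 ≈ 3.13 Ω

V_out/V_s = R2/(R1+R2) = 0.5937.
So R1 = R2 · (V_s/V_out − 1) = 4.57 × (35.2/20.9 − 1) = 4.57 × 0.6842 = 3.127 Ω.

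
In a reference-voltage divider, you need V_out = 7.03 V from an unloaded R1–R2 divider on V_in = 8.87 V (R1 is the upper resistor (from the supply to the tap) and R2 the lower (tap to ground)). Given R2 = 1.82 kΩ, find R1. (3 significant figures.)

V_out/V_in = R2/(R1+R2) = 0.7926.
Rearranging, R1 = R2·(1−k)/k = 1.82 × 0.2617 = 0.4764 kΩ.

R1 ≈ 0.476 kΩ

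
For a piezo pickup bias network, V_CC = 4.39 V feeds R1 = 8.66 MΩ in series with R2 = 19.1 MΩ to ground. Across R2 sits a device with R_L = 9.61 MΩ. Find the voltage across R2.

V_out ≈ 1.86 V

First combine the lower leg with the load: R2 ‖ R_L = 6.393 MΩ.
Voltage divider with the loaded lower leg: V_out = 4.39 × 6.393/(8.66 + 6.393) = 4.39 × 0.4247 = 1.864 V.
(Unloaded it would be 3.02 V; the load pulls it down.)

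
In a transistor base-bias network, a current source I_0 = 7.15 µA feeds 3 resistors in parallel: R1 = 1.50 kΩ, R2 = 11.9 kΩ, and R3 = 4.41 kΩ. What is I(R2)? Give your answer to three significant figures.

I ≈ 0.615 µA

Conductances: ΣG = 1/1.50 + 1/11.9 + 1/4.41 = 0.9775 (1/kΩ).
R2 takes the fraction G_k/ΣG = 0.08403/0.9775 = 0.08597, so I = 7.15 × 0.08597 = 0.6147 µA.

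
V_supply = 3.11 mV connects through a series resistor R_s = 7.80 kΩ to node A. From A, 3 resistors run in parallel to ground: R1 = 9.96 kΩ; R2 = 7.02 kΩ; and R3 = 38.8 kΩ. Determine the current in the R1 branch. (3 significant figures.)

Combine the parallel branches: R_p = (1/9.96 + 1/7.02 + 1/38.8)⁻¹ = 3.723 kΩ.
Node voltage V_A = V_supply · R_p/(R_s + R_p) = 3.11 × 0.3231 = 1.005 mV.
I(R1) = V_A / R1 = 1.005/9.96 = 0.1009 µA.

I ≈ 0.101 µA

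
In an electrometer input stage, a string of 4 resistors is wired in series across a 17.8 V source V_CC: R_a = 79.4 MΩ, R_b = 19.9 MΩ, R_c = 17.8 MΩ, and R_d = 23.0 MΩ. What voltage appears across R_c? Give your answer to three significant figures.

V ≈ 2.26 V

Series total: ΣR = 79.4 + 19.9 + 17.8 + 23.0 = 140.1 MΩ.
By the voltage-divider rule, V = 17.8 × 17.80/140.1 = 2.262 V.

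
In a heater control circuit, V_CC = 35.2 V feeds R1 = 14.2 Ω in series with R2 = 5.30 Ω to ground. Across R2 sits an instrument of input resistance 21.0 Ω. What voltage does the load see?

R2 ‖ R_L = (5.30 × 21.0)/(5.30 + 21.0) = 4.232 Ω.
Voltage divider with the loaded lower leg: V_out = 35.2 × 4.232/(14.2 + 4.232) = 35.2 × 0.2296 = 8.082 V.

V_out ≈ 8.08 V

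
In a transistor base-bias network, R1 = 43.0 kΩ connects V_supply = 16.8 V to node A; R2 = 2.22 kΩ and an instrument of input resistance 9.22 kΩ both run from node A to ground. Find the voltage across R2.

The load sits in parallel with R2, giving an effective lower resistance R2' = R2·R_L/(R2+R_L) = 1.789 kΩ.
Now apply the divider: V_out = 16.8 × 0.03995 = 0.6711 V.

V_out ≈ 0.671 V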